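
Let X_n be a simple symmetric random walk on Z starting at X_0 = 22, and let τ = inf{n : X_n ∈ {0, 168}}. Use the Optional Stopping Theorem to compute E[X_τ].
E[X_τ] = 22

X_n is a martingale and τ is a bounded-mean stopping time (indeed τ is finite a.s. with bounded expectation since the walk is in a bounded region). By the OST, E[X_τ] = E[X_0] = 22. Equivalently: E[X_τ] = 168 · P(hit 168 first) + 0 · P(hit 0 first) = 168 · (22/168) = 22.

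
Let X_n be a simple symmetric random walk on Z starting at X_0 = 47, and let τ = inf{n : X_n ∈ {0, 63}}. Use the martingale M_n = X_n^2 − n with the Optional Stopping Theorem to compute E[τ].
E[τ] = 752

M_n = X_n^2 − n is a martingale (since E[X_{n+1}^2 | F_n] = X_n^2 + 1). By OST (τ has finite mean in a bounded region), E[M_τ] = E[M_0] = X_0^2 − 0 = 47^2 = 2209. Also E[M_τ] = E[X_τ^2] − E[τ]. The walk exits at 0 or 63, with P(hit 63 first) = 47/63, so E[X_τ^2] = 63^2 · 47/63 + 0 = 2961. Thus E[τ] = E[X_τ^2] − E[M_τ] = 2961 − 2209 = 752 = 47(63 − 47) = 752.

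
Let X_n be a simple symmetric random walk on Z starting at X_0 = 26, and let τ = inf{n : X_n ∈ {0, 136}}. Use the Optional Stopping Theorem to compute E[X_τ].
E[X_τ] = 26

X_n is a martingale and τ is a bounded-mean stopping time (indeed τ is finite a.s. with bounded expectation since the walk is in a bounded region). By the OST, E[X_τ] = E[X_0] = 26. Equivalently: E[X_τ] = 136 · P(hit 136 first) + 0 · P(hit 0 first) = 136 · (26/136) = 26.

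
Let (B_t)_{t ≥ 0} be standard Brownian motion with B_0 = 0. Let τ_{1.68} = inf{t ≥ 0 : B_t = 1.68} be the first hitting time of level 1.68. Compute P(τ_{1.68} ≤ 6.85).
P(τ_{1.68} ≤ 6.85) = 2(1 − Φ(1.68/√6.85)) = 2(1 − Φ(0.6419)) ≈ 0.5209

By the reflection principle for standard BM, P(τ_b ≤ t) = 2 · P(B_t ≥ b). Since B_t ~ N(0, t), P(B_t ≥ 1.68) = 1 − Φ(1.68/√t) = 1 − Φ(1.68/√6.85) = 1 − Φ(0.6419) ≈ 0.26047. Doubling: P(τ_{1.68} ≤ 6.85) ≈ 2 · 0.26047 = 0.52094 ≈ 0.5209.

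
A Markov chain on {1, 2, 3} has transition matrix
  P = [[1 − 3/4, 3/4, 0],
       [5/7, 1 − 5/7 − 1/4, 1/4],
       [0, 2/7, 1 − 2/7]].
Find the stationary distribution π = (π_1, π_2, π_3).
π = (32/95, 168/475, 147/475)

This is a birth-death chain on three states, which satisfies detailed balance: π_1 · P_{12} = π_2 · P_{21} and π_2 · P_{23} = π_3 · P_{32}.
From π_1 · 3/4 = π_2 · 5/7: π_2/π_1 = (3/4)/(5/7) = 21/20.
From π_2 · 1/4 = π_3 · 2/7: π_3/π_2 = (1/4)/(2/7) = 7/8.
Take π_1 proportional to 1; then unnormalized π = (1, 21/20, 147/160). Normalize by dividing by the sum 95/32:
  π = (32/95, 168/475, 147/475).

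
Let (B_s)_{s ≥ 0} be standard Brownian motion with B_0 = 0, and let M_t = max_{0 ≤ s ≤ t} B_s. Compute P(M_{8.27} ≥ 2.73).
P(M_{8.27} ≥ 2.73) = 2·P(B_{8.27} ≥ 2.73) = 2(1 − Φ(2.73/√8.27)) ≈ 0.3425

By the reflection principle for Brownian motion, P(M_t ≥ a) = 2 · P(B_t ≥ a) for a ≥ 0. Since B_t ~ N(0, t), P(B_t ≥ 2.73) = 1 − Φ(2.73/√t) = 1 − Φ(2.73/√8.27) = 1 − Φ(0.9493). So
  P(M_{8.27} ≥ 2.73) = 2(1 − Φ(0.9493)) ≈ 0.3425.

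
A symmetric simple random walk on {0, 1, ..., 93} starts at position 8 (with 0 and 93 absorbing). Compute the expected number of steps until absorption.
E[τ | X_0 = 8] = 680

Let v_k = E[τ | X_0 = k]. Boundary: v_0 = v_93 = 0. Recurrence: v_k = 1 + (v_{k-1} + v_{k+1})/2 for 1 ≤ k ≤ 92. The particular solution to v_k − (v_{k-1} + v_{k+1})/2 = 1 is v_k = −k^2. Adding homogeneous solution A + B k and matching boundaries gives v_k = k (93 − k). Substituting k = 8: v_8 = 8 · 85 = 680.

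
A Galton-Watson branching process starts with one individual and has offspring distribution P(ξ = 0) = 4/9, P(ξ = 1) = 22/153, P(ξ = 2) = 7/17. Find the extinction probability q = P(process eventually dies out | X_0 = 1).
q = 1

Mean offspring μ = 0·4/9 + 1·22/153 + 2·7/17 = 148/153 ≤ 1. For μ ≤ 1 with offspring not concentrated at 1, the Galton-Watson process goes extinct almost surely, so q = 1.
(Algebraic check: The pgf is f(s) = 4/9 + 22/153·s + 7/17·s². The extinction probability q is the smallest fixed point of f in [0, 1]. Setting s = f(s):
  7/17·s² + (22/153 − 1)·s + 4/9 = 0
  7/17·s² − (4/9 + 7/17)·s + 4/9 = 0
which factors as (s − 1)·(7/17·s − 4/9) = 0, giving roots s = 1 and s = (4/9)/(7/17) = 68/63. Since 68/63 ≥ 1, the smallest root in [0, 1] is s = 1.)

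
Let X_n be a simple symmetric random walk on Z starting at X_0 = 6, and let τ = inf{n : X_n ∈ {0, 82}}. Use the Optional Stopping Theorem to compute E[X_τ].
E[X_τ] = 6

X_n is a martingale and τ is a bounded-mean stopping time (indeed τ is finite a.s. with bounded expectation since the walk is in a bounded region). By the OST, E[X_τ] = E[X_0] = 6. Equivalently: E[X_τ] = 82 · P(hit 82 first) + 0 · P(hit 0 first) = 82 · (6/82) = 6.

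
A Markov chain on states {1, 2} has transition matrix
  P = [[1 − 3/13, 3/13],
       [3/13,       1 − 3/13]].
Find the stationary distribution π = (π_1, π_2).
π_1 = 1/2, π_2 = 1/2

Solve πP = π with π_1 + π_2 = 1. From πP = π: π_1 · (1 − 3/13) + π_2 · 3/13 = π_1 ⇒ π_2 · 3/13 = π_1 · 3/13 ⇒ π_2/π_1 = (3/13)/(3/13) = 1. Together with π_1 + π_2 = 1:
  π_1 = (3/13)/(3/13 + 3/13) = (3/13)/(6/13) = 1/2,
  π_2 = (3/13)/(3/13 + 3/13) = (3/13)/(6/13) = 1/2.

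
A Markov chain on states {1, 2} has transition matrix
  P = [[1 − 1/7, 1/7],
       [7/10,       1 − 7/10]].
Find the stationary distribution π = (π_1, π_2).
π_1 = 49/59, π_2 = 10/59

Solve πP = π with π_1 + π_2 = 1. From πP = π: π_1 · (1 − 1/7) + π_2 · 7/10 = π_1 ⇒ π_2 · 7/10 = π_1 · 1/7 ⇒ π_2/π_1 = (1/7)/(7/10) = 10/49. Together with π_1 + π_2 = 1:
  π_1 = (7/10)/(1/7 + 7/10) = (7/10)/(59/70) = 49/59,
  π_2 = (1/7)/(1/7 + 7/10) = (1/7)/(59/70) = 10/59.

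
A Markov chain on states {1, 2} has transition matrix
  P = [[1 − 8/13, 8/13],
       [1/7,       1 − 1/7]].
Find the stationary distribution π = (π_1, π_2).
π_1 = 13/69, π_2 = 56/69

Solve πP = π with π_1 + π_2 = 1. From πP = π: π_1 · (1 − 8/13) + π_2 · 1/7 = π_1 ⇒ π_2 · 1/7 = π_1 · 8/13 ⇒ π_2/π_1 = (8/13)/(1/7) = 56/13. Together with π_1 + π_2 = 1:
  π_1 = (1/7)/(8/13 + 1/7) = (1/7)/(69/91) = 13/69,
  π_2 = (8/13)/(8/13 + 1/7) = (8/13)/(69/91) = 56/69.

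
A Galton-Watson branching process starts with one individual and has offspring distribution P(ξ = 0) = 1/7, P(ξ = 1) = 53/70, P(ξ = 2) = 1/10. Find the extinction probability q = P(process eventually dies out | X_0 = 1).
q = 1

Mean offspring μ = 0·1/7 + 1·53/70 + 2·1/10 = 67/70 ≤ 1. For μ ≤ 1 with offspring not concentrated at 1, the Galton-Watson process goes extinct almost surely, so q = 1.
(Algebraic check: The pgf is f(s) = 1/7 + 53/70·s + 1/10·s². The extinction probability q is the smallest fixed point of f in [0, 1]. Setting s = f(s):
  1/10·s² + (53/70 − 1)·s + 1/7 = 0
  1/10·s² − (1/7 + 1/10)·s + 1/7 = 0
which factors as (s − 1)·(1/10·s − 1/7) = 0, giving roots s = 1 and s = (1/7)/(1/10) = 10/7. Since 10/7 ≥ 1, the smallest root in [0, 1] is s = 1.)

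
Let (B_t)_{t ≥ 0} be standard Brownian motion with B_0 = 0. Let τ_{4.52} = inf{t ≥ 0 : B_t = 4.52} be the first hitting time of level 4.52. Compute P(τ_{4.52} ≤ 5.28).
P(τ_{4.52} ≤ 5.28) = 2(1 − Φ(4.52/√5.28)) = 2(1 − Φ(1.9671)) ≈ 0.0492

By the reflection principle for standard BM, P(τ_b ≤ t) = 2 · P(B_t ≥ b). Since B_t ~ N(0, t), P(B_t ≥ 4.52) = 1 − Φ(4.52/√t) = 1 − Φ(4.52/√5.28) = 1 − Φ(1.9671) ≈ 0.02459. Doubling: P(τ_{4.52} ≤ 5.28) ≈ 2 · 0.02459 = 0.04918 ≈ 0.0492.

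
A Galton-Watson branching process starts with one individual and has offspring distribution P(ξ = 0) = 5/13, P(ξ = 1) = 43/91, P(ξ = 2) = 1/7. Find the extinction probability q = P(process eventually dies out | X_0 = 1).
q = 1

Mean offspring μ = 0·5/13 + 1·43/91 + 2·1/7 = 69/91 ≤ 1. For μ ≤ 1 with offspring not concentrated at 1, the Galton-Watson process goes extinct almost surely, so q = 1.
(Algebraic check: The pgf is f(s) = 5/13 + 43/91·s + 1/7·s². The extinction probability q is the smallest fixed point of f in [0, 1]. Setting s = f(s):
  1/7·s² + (43/91 − 1)·s + 5/13 = 0
  1/7·s² − (5/13 + 1/7)·s + 5/13 = 0
which factors as (s − 1)·(1/7·s − 5/13) = 0, giving roots s = 1 and s = (5/13)/(1/7) = 35/13. Since 35/13 ≥ 1, the smallest root in [0, 1] is s = 1.)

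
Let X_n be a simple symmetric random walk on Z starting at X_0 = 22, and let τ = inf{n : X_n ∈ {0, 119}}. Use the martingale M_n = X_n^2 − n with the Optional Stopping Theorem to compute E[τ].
E[τ] = 2134

M_n = X_n^2 − n is a martingale (since E[X_{n+1}^2 | F_n] = X_n^2 + 1). By OST (τ has finite mean in a bounded region), E[M_τ] = E[M_0] = X_0^2 − 0 = 22^2 = 484. Also E[M_τ] = E[X_τ^2] − E[τ]. The walk exits at 0 or 119, with P(hit 119 first) = 22/119, so E[X_τ^2] = 119^2 · 22/119 + 0 = 2618. Thus E[τ] = E[X_τ^2] − E[M_τ] = 2618 − 484 = 2134 = 22(119 − 22) = 2134.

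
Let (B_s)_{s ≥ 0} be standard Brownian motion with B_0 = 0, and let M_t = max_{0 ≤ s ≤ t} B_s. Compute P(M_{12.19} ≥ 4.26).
P(M_{12.19} ≥ 4.26) = 2·P(B_{12.19} ≥ 4.26) = 2(1 − Φ(4.26/√12.19)) ≈ 0.2224

By the reflection principle for Brownian motion, P(M_t ≥ a) = 2 · P(B_t ≥ a) for a ≥ 0. Since B_t ~ N(0, t), P(B_t ≥ 4.26) = 1 − Φ(4.26/√t) = 1 − Φ(4.26/√12.19) = 1 − Φ(1.2201). So
  P(M_{12.19} ≥ 4.26) = 2(1 − Φ(1.2201)) ≈ 0.2224.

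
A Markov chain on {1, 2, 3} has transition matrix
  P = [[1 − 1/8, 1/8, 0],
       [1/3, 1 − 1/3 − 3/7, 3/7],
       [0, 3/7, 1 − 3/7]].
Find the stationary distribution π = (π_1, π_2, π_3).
π = (4/7, 3/14, 3/14)

This is a birth-death chain on three states, which satisfies detailed balance: π_1 · P_{12} = π_2 · P_{21} and π_2 · P_{23} = π_3 · P_{32}.
From π_1 · 1/8 = π_2 · 1/3: π_2/π_1 = (1/8)/(1/3) = 3/8.
From π_2 · 3/7 = π_3 · 3/7: π_3/π_2 = (3/7)/(3/7) = 1.
Take π_1 proportional to 1; then unnormalized π = (1, 3/8, 3/8). Normalize by dividing by the sum 7/4:
  π = (4/7, 3/14, 3/14).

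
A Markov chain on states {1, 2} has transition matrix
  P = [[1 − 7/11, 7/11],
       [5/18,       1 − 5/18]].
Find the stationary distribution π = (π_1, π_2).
π_1 = 55/181, π_2 = 126/181

Solve πP = π with π_1 + π_2 = 1. From πP = π: π_1 · (1 − 7/11) + π_2 · 5/18 = π_1 ⇒ π_2 · 5/18 = π_1 · 7/11 ⇒ π_2/π_1 = (7/11)/(5/18) = 126/55. Together with π_1 + π_2 = 1:
  π_1 = (5/18)/(7/11 + 5/18) = (5/18)/(181/198) = 55/181,
  π_2 = (7/11)/(7/11 + 5/18) = (7/11)/(181/198) = 126/181.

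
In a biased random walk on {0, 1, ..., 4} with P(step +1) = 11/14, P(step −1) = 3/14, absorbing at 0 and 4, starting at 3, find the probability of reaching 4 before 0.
P(hit 4 before 0) = (1 − (3/11)^3) / (1 − (3/11)^4) = 1793/1820

Let u_k denote P(reach 4 before 0 | start at k). Boundary: u_0 = 0, u_4 = 1. Recurrence: u_k = 11/14·u_{k+1} + 3/14·u_{k-1} for 1 ≤ k ≤ 3. Try u_k = A + B·r^k with r = q/p = (3/14)/(11/14) = 3/11. Substitution satisfies the recurrence; boundary conditions give:
  u_k = (1 − r^k) / (1 − r^N) = (1 − (3/11)^3) / (1 − (3/11)^4) = 1793/1820.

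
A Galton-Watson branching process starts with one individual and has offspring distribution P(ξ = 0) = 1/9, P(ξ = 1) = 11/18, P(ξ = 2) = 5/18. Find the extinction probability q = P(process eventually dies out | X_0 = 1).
q = 2/5

The pgf is f(s) = 1/9 + 11/18·s + 5/18·s². The extinction probability q is the smallest fixed point of f in [0, 1]. Setting s = f(s):
  5/18·s² + (11/18 − 1)·s + 1/9 = 0
  5/18·s² − (1/9 + 5/18)·s + 1/9 = 0
which factors as (s − 1)·(5/18·s − 1/9) = 0, giving roots s = 1 and s = (1/9)/(5/18) = 2/5.
Mean offspring μ = 11/18 + 2·5/18 = 7/6 > 1 (supercritical), so q < 1. The extinction probability is the smaller root: q = (1/9)/(5/18) = 2/5.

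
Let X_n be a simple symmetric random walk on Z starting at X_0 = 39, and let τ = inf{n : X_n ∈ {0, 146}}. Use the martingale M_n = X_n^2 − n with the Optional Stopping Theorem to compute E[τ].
E[τ] = 4173

M_n = X_n^2 − n is a martingale (since E[X_{n+1}^2 | F_n] = X_n^2 + 1). By OST (τ has finite mean in a bounded region), E[M_τ] = E[M_0] = X_0^2 − 0 = 39^2 = 1521. Also E[M_τ] = E[X_τ^2] − E[τ]. The walk exits at 0 or 146, with P(hit 146 first) = 39/146, so E[X_τ^2] = 146^2 · 39/146 + 0 = 5694. Thus E[τ] = E[X_τ^2] − E[M_τ] = 5694 − 1521 = 4173 = 39(146 − 39) = 4173.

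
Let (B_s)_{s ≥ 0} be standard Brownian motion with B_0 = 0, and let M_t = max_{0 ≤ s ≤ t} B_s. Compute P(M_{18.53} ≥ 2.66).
P(M_{18.53} ≥ 2.66) = 2·P(B_{18.53} ≥ 2.66) = 2(1 − Φ(2.66/√18.53)) ≈ 0.5366

By the reflection principle for Brownian motion, P(M_t ≥ a) = 2 · P(B_t ≥ a) for a ≥ 0. Since B_t ~ N(0, t), P(B_t ≥ 2.66) = 1 − Φ(2.66/√t) = 1 − Φ(2.66/√18.53) = 1 − Φ(0.6179). So
  P(M_{18.53} ≥ 2.66) = 2(1 − Φ(0.6179)) ≈ 0.5366.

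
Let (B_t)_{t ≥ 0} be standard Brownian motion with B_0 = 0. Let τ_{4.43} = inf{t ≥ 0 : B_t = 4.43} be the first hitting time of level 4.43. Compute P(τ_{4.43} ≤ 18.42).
P(τ_{4.43} ≤ 18.42) = 2(1 − Φ(4.43/√18.42)) = 2(1 − Φ(1.0322)) ≈ 0.3020

By the reflection principle for standard BM, P(τ_b ≤ t) = 2 · P(B_t ≥ b). Since B_t ~ N(0, t), P(B_t ≥ 4.43) = 1 − Φ(4.43/√t) = 1 − Φ(4.43/√18.42) = 1 − Φ(1.0322) ≈ 0.15099. Doubling: P(τ_{4.43} ≤ 18.42) ≈ 2 · 0.15099 = 0.30198 ≈ 0.3020.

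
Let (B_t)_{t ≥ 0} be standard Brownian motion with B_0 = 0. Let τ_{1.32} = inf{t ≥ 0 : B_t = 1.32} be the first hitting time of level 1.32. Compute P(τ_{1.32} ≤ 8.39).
P(τ_{1.32} ≤ 8.39) = 2(1 − Φ(1.32/√8.39)) = 2(1 − Φ(0.4557)) ≈ 0.6486

By the reflection principle for standard BM, P(τ_b ≤ t) = 2 · P(B_t ≥ b). Since B_t ~ N(0, t), P(B_t ≥ 1.32) = 1 − Φ(1.32/√t) = 1 − Φ(1.32/√8.39) = 1 − Φ(0.4557) ≈ 0.32430. Doubling: P(τ_{1.32} ≤ 8.39) ≈ 2 · 0.32430 = 0.64860 ≈ 0.6486.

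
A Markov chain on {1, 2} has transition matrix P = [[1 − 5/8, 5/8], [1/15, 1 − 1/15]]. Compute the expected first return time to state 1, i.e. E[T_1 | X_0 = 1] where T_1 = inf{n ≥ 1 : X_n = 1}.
E[T_1 | X_0 = 1] = 1/π_1 = 83/8

For an irreducible recurrent Markov chain with stationary distribution π, E[T_i | X_0 = i] = 1/π_i (Kac's formula). Here π_1 = (1/15)/(5/8 + 1/15) = (1/15)/(83/120) = 8/83, so E[T_1 | X_0 = 1] = 1/π_1 = (5/8 + 1/15)/(1/15) = (83/120)/(1/15) = 83/8.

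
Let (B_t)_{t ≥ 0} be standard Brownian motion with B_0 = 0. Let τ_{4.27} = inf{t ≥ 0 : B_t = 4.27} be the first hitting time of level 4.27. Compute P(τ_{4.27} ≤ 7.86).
P(τ_{4.27} ≤ 7.86) = 2(1 − Φ(4.27/√7.86)) = 2(1 − Φ(1.5231)) ≈ 0.1277

By the reflection principle for standard BM, P(τ_b ≤ t) = 2 · P(B_t ≥ b). Since B_t ~ N(0, t), P(B_t ≥ 4.27) = 1 − Φ(4.27/√t) = 1 − Φ(4.27/√7.86) = 1 − Φ(1.5231) ≈ 0.06387. Doubling: P(τ_{4.27} ≤ 7.86) ≈ 2 · 0.06387 = 0.12774 ≈ 0.1277.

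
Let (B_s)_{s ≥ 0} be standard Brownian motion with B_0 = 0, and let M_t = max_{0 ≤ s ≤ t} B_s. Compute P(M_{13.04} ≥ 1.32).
P(M_{13.04} ≥ 1.32) = 2·P(B_{13.04} ≥ 1.32) = 2(1 − Φ(1.32/√13.04)) ≈ 0.7147

By the reflection principle for Brownian motion, P(M_t ≥ a) = 2 · P(B_t ≥ a) for a ≥ 0. Since B_t ~ N(0, t), P(B_t ≥ 1.32) = 1 − Φ(1.32/√t) = 1 − Φ(1.32/√13.04) = 1 − Φ(0.3655). So
  P(M_{13.04} ≥ 1.32) = 2(1 − Φ(0.3655)) ≈ 0.7147.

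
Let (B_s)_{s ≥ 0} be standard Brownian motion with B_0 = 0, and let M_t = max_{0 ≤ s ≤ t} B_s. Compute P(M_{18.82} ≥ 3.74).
P(M_{18.82} ≥ 3.74) = 2·P(B_{18.82} ≥ 3.74) = 2(1 − Φ(3.74/√18.82)) ≈ 0.3886

By the reflection principle for Brownian motion, P(M_t ≥ a) = 2 · P(B_t ≥ a) for a ≥ 0. Since B_t ~ N(0, t), P(B_t ≥ 3.74) = 1 − Φ(3.74/√t) = 1 − Φ(3.74/√18.82) = 1 − Φ(0.8621). So
  P(M_{18.82} ≥ 3.74) = 2(1 − Φ(0.8621)) ≈ 0.3886.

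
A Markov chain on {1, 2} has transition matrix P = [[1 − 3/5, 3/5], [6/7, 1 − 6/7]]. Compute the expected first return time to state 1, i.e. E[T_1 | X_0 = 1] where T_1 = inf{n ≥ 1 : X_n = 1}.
E[T_1 | X_0 = 1] = 1/π_1 = 17/10

For an irreducible recurrent Markov chain with stationary distribution π, E[T_i | X_0 = i] = 1/π_i (Kac's formula). Here π_1 = (6/7)/(3/5 + 6/7) = (6/7)/(51/35) = 10/17, so E[T_1 | X_0 = 1] = 1/π_1 = (3/5 + 6/7)/(6/7) = (51/35)/(6/7) = 17/10.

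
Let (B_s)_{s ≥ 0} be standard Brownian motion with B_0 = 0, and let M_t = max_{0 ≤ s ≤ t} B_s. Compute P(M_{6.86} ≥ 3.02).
P(M_{6.86} ≥ 3.02) = 2·P(B_{6.86} ≥ 3.02) = 2(1 − Φ(3.02/√6.86)) ≈ 0.2489

By the reflection principle for Brownian motion, P(M_t ≥ a) = 2 · P(B_t ≥ a) for a ≥ 0. Since B_t ~ N(0, t), P(B_t ≥ 3.02) = 1 − Φ(3.02/√t) = 1 − Φ(3.02/√6.86) = 1 − Φ(1.1530). So
  P(M_{6.86} ≥ 3.02) = 2(1 − Φ(1.1530)) ≈ 0.2489.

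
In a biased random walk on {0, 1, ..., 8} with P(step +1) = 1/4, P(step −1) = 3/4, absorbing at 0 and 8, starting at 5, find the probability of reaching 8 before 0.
P(hit 8 before 0) = (1 − (3)^5) / (1 − (3)^8) = 121/3280

Let u_k denote P(reach 8 before 0 | start at k). Boundary: u_0 = 0, u_8 = 1. Recurrence: u_k = 1/4·u_{k+1} + 3/4·u_{k-1} for 1 ≤ k ≤ 7. Try u_k = A + B·r^k with r = q/p = (3/4)/(1/4) = 3. Substitution satisfies the recurrence; boundary conditions give:
  u_k = (1 − r^k) / (1 − r^N) = (1 − (3)^5) / (1 − (3)^8) = 121/3280.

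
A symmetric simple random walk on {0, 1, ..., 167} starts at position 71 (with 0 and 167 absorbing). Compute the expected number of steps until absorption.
E[τ | X_0 = 71] = 6816

Let v_k = E[τ | X_0 = k]. Boundary: v_0 = v_167 = 0. Recurrence: v_k = 1 + (v_{k-1} + v_{k+1})/2 for 1 ≤ k ≤ 166. The particular solution to v_k − (v_{k-1} + v_{k+1})/2 = 1 is v_k = −k^2. Adding homogeneous solution A + B k and matching boundaries gives v_k = k (167 − k). Substituting k = 71: v_71 = 71 · 96 = 6816.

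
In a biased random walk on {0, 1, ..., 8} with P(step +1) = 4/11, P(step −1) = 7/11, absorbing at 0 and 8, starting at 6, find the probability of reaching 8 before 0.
P(hit 8 before 0) = (1 − (7/4)^6) / (1 − (7/4)^8) = 55056/172705

Let u_k denote P(reach 8 before 0 | start at k). Boundary: u_0 = 0, u_8 = 1. Recurrence: u_k = 4/11·u_{k+1} + 7/11·u_{k-1} for 1 ≤ k ≤ 7. Try u_k = A + B·r^k with r = q/p = (7/11)/(4/11) = 7/4. Substitution satisfies the recurrence; boundary conditions give:
  u_k = (1 − r^k) / (1 − r^N) = (1 − (7/4)^6) / (1 − (7/4)^8) = 55056/172705.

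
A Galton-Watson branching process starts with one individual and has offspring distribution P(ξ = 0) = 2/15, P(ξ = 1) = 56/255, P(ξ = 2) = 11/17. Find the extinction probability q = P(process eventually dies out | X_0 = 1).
q = 34/165

The pgf is f(s) = 2/15 + 56/255·s + 11/17·s². The extinction probability q is the smallest fixed point of f in [0, 1]. Setting s = f(s):
  11/17·s² + (56/255 − 1)·s + 2/15 = 0
  11/17·s² − (2/15 + 11/17)·s + 2/15 = 0
which factors as (s − 1)·(11/17·s − 2/15) = 0, giving roots s = 1 and s = (2/15)/(11/17) = 34/165.
Mean offspring μ = 56/255 + 2·11/17 = 386/255 > 1 (supercritical), so q < 1. The extinction probability is the smaller root: q = (2/15)/(11/17) = 34/165.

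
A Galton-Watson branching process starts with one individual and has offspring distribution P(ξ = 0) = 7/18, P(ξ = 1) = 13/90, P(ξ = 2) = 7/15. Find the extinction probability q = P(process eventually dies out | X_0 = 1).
q = 5/6

The pgf is f(s) = 7/18 + 13/90·s + 7/15·s². The extinction probability q is the smallest fixed point of f in [0, 1]. Setting s = f(s):
  7/15·s² + (13/90 − 1)·s + 7/18 = 0
  7/15·s² − (7/18 + 7/15)·s + 7/18 = 0
which factors as (s − 1)·(7/15·s − 7/18) = 0, giving roots s = 1 and s = (7/18)/(7/15) = 5/6.
Mean offspring μ = 13/90 + 2·7/15 = 97/90 > 1 (supercritical), so q < 1. The extinction probability is the smaller root: q = (7/18)/(7/15) = 5/6.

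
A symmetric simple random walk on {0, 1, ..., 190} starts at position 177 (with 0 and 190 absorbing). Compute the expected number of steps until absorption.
E[τ | X_0 = 177] = 2301

Let v_k = E[τ | X_0 = k]. Boundary: v_0 = v_190 = 0. Recurrence: v_k = 1 + (v_{k-1} + v_{k+1})/2 for 1 ≤ k ≤ 189. The particular solution to v_k − (v_{k-1} + v_{k+1})/2 = 1 is v_k = −k^2. Adding homogeneous solution A + B k and matching boundaries gives v_k = k (190 − k). Substituting k = 177: v_177 = 177 · 13 = 2301.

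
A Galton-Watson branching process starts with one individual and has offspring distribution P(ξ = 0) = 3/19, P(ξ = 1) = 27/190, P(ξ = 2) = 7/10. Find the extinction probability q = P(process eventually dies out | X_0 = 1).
q = 30/133

The pgf is f(s) = 3/19 + 27/190·s + 7/10·s². The extinction probability q is the smallest fixed point of f in [0, 1]. Setting s = f(s):
  7/10·s² + (27/190 − 1)·s + 3/19 = 0
  7/10·s² − (3/19 + 7/10)·s + 3/19 = 0
which factors as (s − 1)·(7/10·s − 3/19) = 0, giving roots s = 1 and s = (3/19)/(7/10) = 30/133.
Mean offspring μ = 27/190 + 2·7/10 = 293/190 > 1 (supercritical), so q < 1. The extinction probability is the smaller root: q = (3/19)/(7/10) = 30/133.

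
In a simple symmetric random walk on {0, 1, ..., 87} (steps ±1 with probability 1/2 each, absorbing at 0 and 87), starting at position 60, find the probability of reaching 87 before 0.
P(hit 87 before 0) = 60/87 = 20/29

Let u_k = P(hit 87 before 0 | start at k). Then u_0 = 0, u_87 = 1, and u_k = u_{k-1}/2 + u_{k+1}/2 for 1 ≤ k ≤ 86. This harmonic recurrence is solved by u_k = k/87, giving u_60 = 60/87 = 20/29.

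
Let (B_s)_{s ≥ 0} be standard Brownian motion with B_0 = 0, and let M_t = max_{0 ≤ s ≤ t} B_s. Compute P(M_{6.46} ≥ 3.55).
P(M_{6.46} ≥ 3.55) = 2·P(B_{6.46} ≥ 3.55) = 2(1 − Φ(3.55/√6.46)) ≈ 0.1625

By the reflection principle for Brownian motion, P(M_t ≥ a) = 2 · P(B_t ≥ a) for a ≥ 0. Since B_t ~ N(0, t), P(B_t ≥ 3.55) = 1 − Φ(3.55/√t) = 1 − Φ(3.55/√6.46) = 1 − Φ(1.3967). So
  P(M_{6.46} ≥ 3.55) = 2(1 − Φ(1.3967)) ≈ 0.1625.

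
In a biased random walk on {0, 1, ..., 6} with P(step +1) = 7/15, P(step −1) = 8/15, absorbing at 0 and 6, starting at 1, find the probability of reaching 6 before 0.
P(hit 6 before 0) = (1 − (8/7)^1) / (1 − (8/7)^6) = 16807/144495

Let u_k denote P(reach 6 before 0 | start at k). Boundary: u_0 = 0, u_6 = 1. Recurrence: u_k = 7/15·u_{k+1} + 8/15·u_{k-1} for 1 ≤ k ≤ 5. Try u_k = A + B·r^k with r = q/p = (8/15)/(7/15) = 8/7. Substitution satisfies the recurrence; boundary conditions give:
  u_k = (1 − r^k) / (1 − r^N) = (1 − (8/7)^1) / (1 − (8/7)^6) = 16807/144495.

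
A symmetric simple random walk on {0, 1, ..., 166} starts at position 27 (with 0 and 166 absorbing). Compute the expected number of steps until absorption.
E[τ | X_0 = 27] = 3753

Let v_k = E[τ | X_0 = k]. Boundary: v_0 = v_166 = 0. Recurrence: v_k = 1 + (v_{k-1} + v_{k+1})/2 for 1 ≤ k ≤ 165. The particular solution to v_k − (v_{k-1} + v_{k+1})/2 = 1 is v_k = −k^2. Adding homogeneous solution A + B k and matching boundaries gives v_k = k (166 − k). Substituting k = 27: v_27 = 27 · 139 = 3753.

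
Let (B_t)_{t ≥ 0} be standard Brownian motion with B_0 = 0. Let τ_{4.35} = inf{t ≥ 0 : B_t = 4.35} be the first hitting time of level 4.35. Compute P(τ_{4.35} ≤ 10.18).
P(τ_{4.35} ≤ 10.18) = 2(1 − Φ(4.35/√10.18)) = 2(1 − Φ(1.3634)) ≈ 0.1728

By the reflection principle for standard BM, P(τ_b ≤ t) = 2 · P(B_t ≥ b). Since B_t ~ N(0, t), P(B_t ≥ 4.35) = 1 − Φ(4.35/√t) = 1 − Φ(4.35/√10.18) = 1 − Φ(1.3634) ≈ 0.08638. Doubling: P(τ_{4.35} ≤ 10.18) ≈ 2 · 0.08638 = 0.17276 ≈ 0.1728.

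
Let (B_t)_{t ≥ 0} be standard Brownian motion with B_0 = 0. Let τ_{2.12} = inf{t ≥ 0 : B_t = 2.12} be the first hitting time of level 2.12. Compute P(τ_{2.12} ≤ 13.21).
P(τ_{2.12} ≤ 13.21) = 2(1 − Φ(2.12/√13.21)) = 2(1 − Φ(0.5833)) ≈ 0.5597

By the reflection principle for standard BM, P(τ_b ≤ t) = 2 · P(B_t ≥ b). Since B_t ~ N(0, t), P(B_t ≥ 2.12) = 1 − Φ(2.12/√t) = 1 − Φ(2.12/√13.21) = 1 − Φ(0.5833) ≈ 0.27985. Doubling: P(τ_{2.12} ≤ 13.21) ≈ 2 · 0.27985 = 0.55970 ≈ 0.5597.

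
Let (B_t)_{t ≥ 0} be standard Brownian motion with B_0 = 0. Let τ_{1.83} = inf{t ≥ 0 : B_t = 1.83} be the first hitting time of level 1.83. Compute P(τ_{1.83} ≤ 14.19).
P(τ_{1.83} ≤ 14.19) = 2(1 − Φ(1.83/√14.19)) = 2(1 − Φ(0.4858)) ≈ 0.6271

By the reflection principle for standard BM, P(τ_b ≤ t) = 2 · P(B_t ≥ b). Since B_t ~ N(0, t), P(B_t ≥ 1.83) = 1 − Φ(1.83/√t) = 1 − Φ(1.83/√14.19) = 1 − Φ(0.4858) ≈ 0.31355. Doubling: P(τ_{1.83} ≤ 14.19) ≈ 2 · 0.31355 = 0.62710 ≈ 0.6271.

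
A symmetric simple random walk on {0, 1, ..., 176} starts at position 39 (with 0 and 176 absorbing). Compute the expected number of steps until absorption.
E[τ | X_0 = 39] = 5343

Let v_k = E[τ | X_0 = k]. Boundary: v_0 = v_176 = 0. Recurrence: v_k = 1 + (v_{k-1} + v_{k+1})/2 for 1 ≤ k ≤ 175. The particular solution to v_k − (v_{k-1} + v_{k+1})/2 = 1 is v_k = −k^2. Adding homogeneous solution A + B k and matching boundaries gives v_k = k (176 − k). Substituting k = 39: v_39 = 39 · 137 = 5343.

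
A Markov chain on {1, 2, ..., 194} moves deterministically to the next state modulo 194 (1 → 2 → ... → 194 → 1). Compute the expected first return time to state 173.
E[T_173 | X_0 = 173] = 194

The chain cycles deterministically, so starting at state 173 it returns in exactly 194 steps. Equivalently, the stationary distribution is uniform π_j = 1/194 for every state j, so by Kac's formula E[T_173] = 1/π_173 = 194.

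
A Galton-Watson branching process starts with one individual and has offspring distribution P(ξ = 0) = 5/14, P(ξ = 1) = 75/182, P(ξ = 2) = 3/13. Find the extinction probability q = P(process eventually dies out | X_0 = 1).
q = 1

Mean offspring μ = 0·5/14 + 1·75/182 + 2·3/13 = 159/182 ≤ 1. For μ ≤ 1 with offspring not concentrated at 1, the Galton-Watson process goes extinct almost surely, so q = 1.
(Algebraic check: The pgf is f(s) = 5/14 + 75/182·s + 3/13·s². The extinction probability q is the smallest fixed point of f in [0, 1]. Setting s = f(s):
  3/13·s² + (75/182 − 1)·s + 5/14 = 0
  3/13·s² − (5/14 + 3/13)·s + 5/14 = 0
which factors as (s − 1)·(3/13·s − 5/14) = 0, giving roots s = 1 and s = (5/14)/(3/13) = 65/42. Since 65/42 ≥ 1, the smallest root in [0, 1] is s = 1.)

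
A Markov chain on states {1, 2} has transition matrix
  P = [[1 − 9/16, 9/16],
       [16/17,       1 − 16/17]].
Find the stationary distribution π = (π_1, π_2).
π_1 = 256/409, π_2 = 153/409

Solve πP = π with π_1 + π_2 = 1. From πP = π: π_1 · (1 − 9/16) + π_2 · 16/17 = π_1 ⇒ π_2 · 16/17 = π_1 · 9/16 ⇒ π_2/π_1 = (9/16)/(16/17) = 153/256. Together with π_1 + π_2 = 1:
  π_1 = (16/17)/(9/16 + 16/17) = (16/17)/(409/272) = 256/409,
  π_2 = (9/16)/(9/16 + 16/17) = (9/16)/(409/272) = 153/409.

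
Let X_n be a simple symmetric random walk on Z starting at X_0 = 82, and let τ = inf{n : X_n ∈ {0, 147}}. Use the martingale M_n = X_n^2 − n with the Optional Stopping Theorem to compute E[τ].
E[τ] = 5330

M_n = X_n^2 − n is a martingale (since E[X_{n+1}^2 | F_n] = X_n^2 + 1). By OST (τ has finite mean in a bounded region), E[M_τ] = E[M_0] = X_0^2 − 0 = 82^2 = 6724. Also E[M_τ] = E[X_τ^2] − E[τ]. The walk exits at 0 or 147, with P(hit 147 first) = 82/147, so E[X_τ^2] = 147^2 · 82/147 + 0 = 12054. Thus E[τ] = E[X_τ^2] − E[M_τ] = 12054 − 6724 = 5330 = 82(147 − 82) = 5330.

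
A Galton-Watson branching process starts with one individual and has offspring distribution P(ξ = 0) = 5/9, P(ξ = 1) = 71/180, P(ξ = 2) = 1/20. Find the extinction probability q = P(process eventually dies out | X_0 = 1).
q = 1

Mean offspring μ = 0·5/9 + 1·71/180 + 2·1/20 = 89/180 ≤ 1. For μ ≤ 1 with offspring not concentrated at 1, the Galton-Watson process goes extinct almost surely, so q = 1.
(Algebraic check: The pgf is f(s) = 5/9 + 71/180·s + 1/20·s². The extinction probability q is the smallest fixed point of f in [0, 1]. Setting s = f(s):
  1/20·s² + (71/180 − 1)·s + 5/9 = 0
  1/20·s² − (5/9 + 1/20)·s + 5/9 = 0
which factors as (s − 1)·(1/20·s − 5/9) = 0, giving roots s = 1 and s = (5/9)/(1/20) = 100/9. Since 100/9 ≥ 1, the smallest root in [0, 1] is s = 1.)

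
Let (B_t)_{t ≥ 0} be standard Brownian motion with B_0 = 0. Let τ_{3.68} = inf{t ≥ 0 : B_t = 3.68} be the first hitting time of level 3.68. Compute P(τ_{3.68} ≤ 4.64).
P(τ_{3.68} ≤ 4.64) = 2(1 − Φ(3.68/√4.64)) = 2(1 − Φ(1.7084)) ≈ 0.0876

By the reflection principle for standard BM, P(τ_b ≤ t) = 2 · P(B_t ≥ b). Since B_t ~ N(0, t), P(B_t ≥ 3.68) = 1 − Φ(3.68/√t) = 1 − Φ(3.68/√4.64) = 1 − Φ(1.7084) ≈ 0.04378. Doubling: P(τ_{3.68} ≤ 4.64) ≈ 2 · 0.04378 = 0.08756 ≈ 0.0876.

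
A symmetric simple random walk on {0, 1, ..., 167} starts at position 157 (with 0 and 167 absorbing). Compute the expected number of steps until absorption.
E[τ | X_0 = 157] = 1570

Let v_k = E[τ | X_0 = k]. Boundary: v_0 = v_167 = 0. Recurrence: v_k = 1 + (v_{k-1} + v_{k+1})/2 for 1 ≤ k ≤ 166. The particular solution to v_k − (v_{k-1} + v_{k+1})/2 = 1 is v_k = −k^2. Adding homogeneous solution A + B k and matching boundaries gives v_k = k (167 − k). Substituting k = 157: v_157 = 157 · 10 = 1570.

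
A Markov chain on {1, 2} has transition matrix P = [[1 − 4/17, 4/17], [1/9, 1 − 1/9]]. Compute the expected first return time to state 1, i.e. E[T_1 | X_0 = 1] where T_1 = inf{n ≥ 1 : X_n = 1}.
E[T_1 | X_0 = 1] = 1/π_1 = 53/17

For an irreducible recurrent Markov chain with stationary distribution π, E[T_i | X_0 = i] = 1/π_i (Kac's formula). Here π_1 = (1/9)/(4/17 + 1/9) = (1/9)/(53/153) = 17/53, so E[T_1 | X_0 = 1] = 1/π_1 = (4/17 + 1/9)/(1/9) = (53/153)/(1/9) = 53/17.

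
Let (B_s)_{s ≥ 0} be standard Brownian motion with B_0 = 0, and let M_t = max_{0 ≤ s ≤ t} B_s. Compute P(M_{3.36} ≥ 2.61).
P(M_{3.36} ≥ 2.61) = 2·P(B_{3.36} ≥ 2.61) = 2(1 − Φ(2.61/√3.36)) ≈ 0.1545

By the reflection principle for Brownian motion, P(M_t ≥ a) = 2 · P(B_t ≥ a) for a ≥ 0. Since B_t ~ N(0, t), P(B_t ≥ 2.61) = 1 − Φ(2.61/√t) = 1 − Φ(2.61/√3.36) = 1 − Φ(1.4239). So
  P(M_{3.36} ≥ 2.61) = 2(1 − Φ(1.4239)) ≈ 0.1545.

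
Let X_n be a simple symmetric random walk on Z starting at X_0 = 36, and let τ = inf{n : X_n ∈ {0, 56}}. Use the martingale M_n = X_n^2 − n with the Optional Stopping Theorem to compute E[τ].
E[τ] = 720

M_n = X_n^2 − n is a martingale (since E[X_{n+1}^2 | F_n] = X_n^2 + 1). By OST (τ has finite mean in a bounded region), E[M_τ] = E[M_0] = X_0^2 − 0 = 36^2 = 1296. Also E[M_τ] = E[X_τ^2] − E[τ]. The walk exits at 0 or 56, with P(hit 56 first) = 36/56, so E[X_τ^2] = 56^2 · 36/56 + 0 = 2016. Thus E[τ] = E[X_τ^2] − E[M_τ] = 2016 − 1296 = 720 = 36(56 − 36) = 720.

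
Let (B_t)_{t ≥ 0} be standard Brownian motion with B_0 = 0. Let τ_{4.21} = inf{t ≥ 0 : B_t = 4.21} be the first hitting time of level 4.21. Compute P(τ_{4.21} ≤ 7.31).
P(τ_{4.21} ≤ 7.31) = 2(1 − Φ(4.21/√7.31)) = 2(1 − Φ(1.5571)) ≈ 0.1194

By the reflection principle for standard BM, P(τ_b ≤ t) = 2 · P(B_t ≥ b). Since B_t ~ N(0, t), P(B_t ≥ 4.21) = 1 − Φ(4.21/√t) = 1 − Φ(4.21/√7.31) = 1 − Φ(1.5571) ≈ 0.05972. Doubling: P(τ_{4.21} ≤ 7.31) ≈ 2 · 0.05972 = 0.11944 ≈ 0.1194.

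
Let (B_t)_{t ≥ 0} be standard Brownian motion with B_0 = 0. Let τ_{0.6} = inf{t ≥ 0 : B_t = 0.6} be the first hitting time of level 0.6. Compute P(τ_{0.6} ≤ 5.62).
P(τ_{0.6} ≤ 5.62) = 2(1 − Φ(0.6/√5.62)) = 2(1 − Φ(0.2531)) ≈ 0.8002

By the reflection principle for standard BM, P(τ_b ≤ t) = 2 · P(B_t ≥ b). Since B_t ~ N(0, t), P(B_t ≥ 0.6) = 1 − Φ(0.6/√t) = 1 − Φ(0.6/√5.62) = 1 − Φ(0.2531) ≈ 0.40010. Doubling: P(τ_{0.6} ≤ 5.62) ≈ 2 · 0.40010 = 0.80020 ≈ 0.8002.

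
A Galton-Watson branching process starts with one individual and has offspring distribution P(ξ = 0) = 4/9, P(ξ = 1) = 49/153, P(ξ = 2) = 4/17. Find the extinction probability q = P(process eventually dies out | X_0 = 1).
q = 1

Mean offspring μ = 0·4/9 + 1·49/153 + 2·4/17 = 121/153 ≤ 1. For μ ≤ 1 with offspring not concentrated at 1, the Galton-Watson process goes extinct almost surely, so q = 1.
(Algebraic check: The pgf is f(s) = 4/9 + 49/153·s + 4/17·s². The extinction probability q is the smallest fixed point of f in [0, 1]. Setting s = f(s):
  4/17·s² + (49/153 − 1)·s + 4/9 = 0
  4/17·s² − (4/9 + 4/17)·s + 4/9 = 0
which factors as (s − 1)·(4/17·s − 4/9) = 0, giving roots s = 1 and s = (4/9)/(4/17) = 17/9. Since 17/9 ≥ 1, the smallest root in [0, 1] is s = 1.)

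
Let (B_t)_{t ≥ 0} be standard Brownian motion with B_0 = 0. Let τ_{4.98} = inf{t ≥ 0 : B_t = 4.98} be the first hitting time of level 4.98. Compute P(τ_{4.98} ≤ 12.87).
P(τ_{4.98} ≤ 12.87) = 2(1 − Φ(4.98/√12.87)) = 2(1 − Φ(1.3882)) ≈ 0.1651

By the reflection principle for standard BM, P(τ_b ≤ t) = 2 · P(B_t ≥ b). Since B_t ~ N(0, t), P(B_t ≥ 4.98) = 1 − Φ(4.98/√t) = 1 − Φ(4.98/√12.87) = 1 − Φ(1.3882) ≈ 0.08254. Doubling: P(τ_{4.98} ≤ 12.87) ≈ 2 · 0.08254 = 0.16508 ≈ 0.1651.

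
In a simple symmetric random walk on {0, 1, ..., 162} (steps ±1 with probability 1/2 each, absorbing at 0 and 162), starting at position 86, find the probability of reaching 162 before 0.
P(hit 162 before 0) = 86/162 = 43/81

Let u_k = P(hit 162 before 0 | start at k). Then u_0 = 0, u_162 = 1, and u_k = u_{k-1}/2 + u_{k+1}/2 for 1 ≤ k ≤ 161. This harmonic recurrence is solved by u_k = k/162, giving u_86 = 86/162 = 43/81.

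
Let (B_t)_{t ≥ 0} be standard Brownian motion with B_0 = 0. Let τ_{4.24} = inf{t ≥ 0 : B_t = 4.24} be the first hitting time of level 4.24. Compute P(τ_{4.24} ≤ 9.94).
P(τ_{4.24} ≤ 9.94) = 2(1 − Φ(4.24/√9.94)) = 2(1 − Φ(1.3448)) ≈ 0.1787

By the reflection principle for standard BM, P(τ_b ≤ t) = 2 · P(B_t ≥ b). Since B_t ~ N(0, t), P(B_t ≥ 4.24) = 1 − Φ(4.24/√t) = 1 − Φ(4.24/√9.94) = 1 − Φ(1.3448) ≈ 0.08934. Doubling: P(τ_{4.24} ≤ 9.94) ≈ 2 · 0.08934 = 0.17868 ≈ 0.1787.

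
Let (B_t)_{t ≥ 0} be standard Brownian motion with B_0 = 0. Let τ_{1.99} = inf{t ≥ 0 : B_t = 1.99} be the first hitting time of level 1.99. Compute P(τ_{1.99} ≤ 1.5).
P(τ_{1.99} ≤ 1.5) = 2(1 − Φ(1.99/√1.5)) = 2(1 − Φ(1.6248)) ≈ 0.1042

By the reflection principle for standard BM, P(τ_b ≤ t) = 2 · P(B_t ≥ b). Since B_t ~ N(0, t), P(B_t ≥ 1.99) = 1 − Φ(1.99/√t) = 1 − Φ(1.99/√1.5) = 1 − Φ(1.6248) ≈ 0.05210. Doubling: P(τ_{1.99} ≤ 1.5) ≈ 2 · 0.05210 = 0.10420 ≈ 0.1042.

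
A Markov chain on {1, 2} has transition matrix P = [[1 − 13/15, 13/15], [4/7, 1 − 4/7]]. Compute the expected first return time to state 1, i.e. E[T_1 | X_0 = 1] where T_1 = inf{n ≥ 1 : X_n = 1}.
E[T_1 | X_0 = 1] = 1/π_1 = 151/60

For an irreducible recurrent Markov chain with stationary distribution π, E[T_i | X_0 = i] = 1/π_i (Kac's formula). Here π_1 = (4/7)/(13/15 + 4/7) = (4/7)/(151/105) = 60/151, so E[T_1 | X_0 = 1] = 1/π_1 = (13/15 + 4/7)/(4/7) = (151/105)/(4/7) = 151/60.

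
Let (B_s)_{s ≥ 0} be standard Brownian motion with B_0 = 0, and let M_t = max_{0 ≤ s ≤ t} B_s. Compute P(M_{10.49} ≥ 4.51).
P(M_{10.49} ≥ 4.51) = 2·P(B_{10.49} ≥ 4.51) = 2(1 − Φ(4.51/√10.49)) ≈ 0.1638

By the reflection principle for Brownian motion, P(M_t ≥ a) = 2 · P(B_t ≥ a) for a ≥ 0. Since B_t ~ N(0, t), P(B_t ≥ 4.51) = 1 − Φ(4.51/√t) = 1 − Φ(4.51/√10.49) = 1 − Φ(1.3925). So
  P(M_{10.49} ≥ 4.51) = 2(1 − Φ(1.3925)) ≈ 0.1638.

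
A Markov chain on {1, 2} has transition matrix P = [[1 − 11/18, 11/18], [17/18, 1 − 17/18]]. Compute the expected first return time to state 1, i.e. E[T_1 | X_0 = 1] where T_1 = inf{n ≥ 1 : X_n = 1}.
E[T_1 | X_0 = 1] = 1/π_1 = 28/17

For an irreducible recurrent Markov chain with stationary distribution π, E[T_i | X_0 = i] = 1/π_i (Kac's formula). Here π_1 = (17/18)/(11/18 + 17/18) = (17/18)/(14/9) = 17/28, so E[T_1 | X_0 = 1] = 1/π_1 = (11/18 + 17/18)/(17/18) = (14/9)/(17/18) = 28/17.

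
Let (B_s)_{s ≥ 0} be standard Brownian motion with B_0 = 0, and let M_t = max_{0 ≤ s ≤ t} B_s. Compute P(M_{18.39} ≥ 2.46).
P(M_{18.39} ≥ 2.46) = 2·P(B_{18.39} ≥ 2.46) = 2(1 − Φ(2.46/√18.39)) ≈ 0.5662

By the reflection principle for Brownian motion, P(M_t ≥ a) = 2 · P(B_t ≥ a) for a ≥ 0. Since B_t ~ N(0, t), P(B_t ≥ 2.46) = 1 − Φ(2.46/√t) = 1 − Φ(2.46/√18.39) = 1 − Φ(0.5736). So
  P(M_{18.39} ≥ 2.46) = 2(1 − Φ(0.5736)) ≈ 0.5662.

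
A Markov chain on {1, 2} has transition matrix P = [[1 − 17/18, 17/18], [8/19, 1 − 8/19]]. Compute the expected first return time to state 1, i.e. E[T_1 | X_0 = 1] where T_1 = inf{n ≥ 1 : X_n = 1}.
E[T_1 | X_0 = 1] = 1/π_1 = 467/144

For an irreducible recurrent Markov chain with stationary distribution π, E[T_i | X_0 = i] = 1/π_i (Kac's formula). Here π_1 = (8/19)/(17/18 + 8/19) = (8/19)/(467/342) = 144/467, so E[T_1 | X_0 = 1] = 1/π_1 = (17/18 + 8/19)/(8/19) = (467/342)/(8/19) = 467/144.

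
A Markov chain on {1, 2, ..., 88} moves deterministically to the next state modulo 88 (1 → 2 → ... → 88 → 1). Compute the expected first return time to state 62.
E[T_62 | X_0 = 62] = 88

The chain cycles deterministically, so starting at state 62 it returns in exactly 88 steps. Equivalently, the stationary distribution is uniform π_j = 1/88 for every state j, so by Kac's formula E[T_62] = 1/π_62 = 88.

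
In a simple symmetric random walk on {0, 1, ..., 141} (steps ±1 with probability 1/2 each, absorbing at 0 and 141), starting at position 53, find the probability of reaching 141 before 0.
P(hit 141 before 0) = 53/141

Let u_k = P(hit 141 before 0 | start at k). Then u_0 = 0, u_141 = 1, and u_k = u_{k-1}/2 + u_{k+1}/2 for 1 ≤ k ≤ 140. This harmonic recurrence is solved by u_k = k/141, giving u_53 = 53/141.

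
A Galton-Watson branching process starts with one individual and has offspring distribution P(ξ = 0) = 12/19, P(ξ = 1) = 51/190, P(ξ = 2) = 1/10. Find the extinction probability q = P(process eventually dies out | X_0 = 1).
q = 1

Mean offspring μ = 0·12/19 + 1·51/190 + 2·1/10 = 89/190 ≤ 1. For μ ≤ 1 with offspring not concentrated at 1, the Galton-Watson process goes extinct almost surely, so q = 1.
(Algebraic check: The pgf is f(s) = 12/19 + 51/190·s + 1/10·s². The extinction probability q is the smallest fixed point of f in [0, 1]. Setting s = f(s):
  1/10·s² + (51/190 − 1)·s + 12/19 = 0
  1/10·s² − (12/19 + 1/10)·s + 12/19 = 0
which factors as (s − 1)·(1/10·s − 12/19) = 0, giving roots s = 1 and s = (12/19)/(1/10) = 120/19. Since 120/19 ≥ 1, the smallest root in [0, 1] is s = 1.)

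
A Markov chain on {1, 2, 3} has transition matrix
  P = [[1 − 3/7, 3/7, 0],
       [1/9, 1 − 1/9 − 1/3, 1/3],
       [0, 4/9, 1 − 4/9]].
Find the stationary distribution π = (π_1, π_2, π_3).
π = (4/31, 108/217, 81/217)

This is a birth-death chain on three states, which satisfies detailed balance: π_1 · P_{12} = π_2 · P_{21} and π_2 · P_{23} = π_3 · P_{32}.
From π_1 · 3/7 = π_2 · 1/9: π_2/π_1 = (3/7)/(1/9) = 27/7.
From π_2 · 1/3 = π_3 · 4/9: π_3/π_2 = (1/3)/(4/9) = 3/4.
Take π_1 proportional to 1; then unnormalized π = (1, 27/7, 81/28). Normalize by dividing by the sum 31/4:
  π = (4/31, 108/217, 81/217).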